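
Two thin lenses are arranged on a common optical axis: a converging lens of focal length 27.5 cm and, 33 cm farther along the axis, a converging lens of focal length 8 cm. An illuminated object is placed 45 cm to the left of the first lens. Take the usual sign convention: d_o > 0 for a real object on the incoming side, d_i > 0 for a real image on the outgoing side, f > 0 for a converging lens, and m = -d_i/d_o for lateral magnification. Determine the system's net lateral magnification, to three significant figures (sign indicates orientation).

First lens: d_i1 = 1/(1/27.5 - 1/45) = 70.714 cm.
m_1 = -(70.714)/45 = -1.5714.
This image would form 70.714 cm past lens 1, i.e. 37.714 cm beyond lens 2, so it is a virtual object for lens 2: d_o2 = 33 - 70.714 = -37.714 cm.
Second lens: d_i2 = 1/(1/8 - 1/(-37.714)) = 6.600 cm.
m_2 = -(6.600)/(-37.714) = 0.1750.
Overall magnification: m = m_1 m_2 = -0.2750.

-0.275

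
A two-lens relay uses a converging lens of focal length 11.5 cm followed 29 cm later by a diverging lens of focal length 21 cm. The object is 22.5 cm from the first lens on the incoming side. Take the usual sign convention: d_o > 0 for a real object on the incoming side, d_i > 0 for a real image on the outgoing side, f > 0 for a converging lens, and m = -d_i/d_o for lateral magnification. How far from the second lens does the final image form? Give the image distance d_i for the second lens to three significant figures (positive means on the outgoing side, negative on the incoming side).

-4.34 cm

First lens: d_i1 = 1/(1/11.5 - 1/22.5) = 23.523 cm.
That image sits 5.477 cm in front of the second lens, so d_o2 = 5.477 cm.
Second lens: d_i2 = 1/(1/(-21) - 1/(5.477)) = -4.344 cm.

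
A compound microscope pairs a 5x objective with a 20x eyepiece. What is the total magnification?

100

The overall magnification of a compound microscope is the product of the objective and eyepiece magnifications:
M = M_obj x M_eye = 5 x 20 = 100.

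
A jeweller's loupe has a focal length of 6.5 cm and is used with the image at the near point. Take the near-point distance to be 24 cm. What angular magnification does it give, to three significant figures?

4.69

M = 1 + D/f = 1 + 24/6.5 = 4.692.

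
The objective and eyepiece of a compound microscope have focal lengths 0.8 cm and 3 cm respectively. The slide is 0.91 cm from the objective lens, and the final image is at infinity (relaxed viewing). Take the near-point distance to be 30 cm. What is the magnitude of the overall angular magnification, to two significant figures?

Objective: 1/d_i = 1/f_obj - 1/d_o = 1/0.8 - 1/0.91 = 0.15110 cm^-1, so d_i = 6.618 cm.
m_obj = -d_i/d_o = -6.618/0.91 = -7.273.
Eyepiece angular magnification (image at infinity): M_eye = D/f_e = 30/3 = 10.000.
Overall M = m_obj x M_eye = (-7.273)(10.000) = -72.73.
|M| = 72.73.

73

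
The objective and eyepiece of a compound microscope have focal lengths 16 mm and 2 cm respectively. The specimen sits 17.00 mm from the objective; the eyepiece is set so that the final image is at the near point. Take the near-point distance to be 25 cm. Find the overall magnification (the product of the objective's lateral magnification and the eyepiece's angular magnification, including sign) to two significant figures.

Convert to cm: f_obj = 16 mm = 1.6 cm; d_o = 17.00 mm = 1.70 cm.
Objective: 1/d_i = 1/f_obj - 1/d_o = 1/1.6 - 1/1.70 = 0.03676 cm^-1, so d_i = 27.200 cm.
m_obj = -d_i/d_o = -27.200/1.70 = -16.000.
Eyepiece angular magnification (image at near point): M_eye = 1 + D/f_e = 1 + 25/2 = 13.500.
Overall M = m_obj x M_eye = (-16.000)(13.500) = -216.00.

-220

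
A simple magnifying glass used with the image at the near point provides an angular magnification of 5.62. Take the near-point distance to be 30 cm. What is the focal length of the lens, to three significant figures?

6.49 cm

For the image at the near point, M = 1 + D/f.
f = D/(M - 1) = 30/(5.62 - 1) = 6.494 cm.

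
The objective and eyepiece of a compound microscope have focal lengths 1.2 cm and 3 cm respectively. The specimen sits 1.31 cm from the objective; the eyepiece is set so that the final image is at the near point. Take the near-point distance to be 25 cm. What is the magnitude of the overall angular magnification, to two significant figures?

100

Objective: 1/d_i = 1/f_obj - 1/d_o = 1/1.2 - 1/1.31 = 0.06997 cm^-1, so d_i = 14.291 cm.
m_obj = -d_i/d_o = -14.291/1.31 = -10.909.
Eyepiece angular magnification (image at near point): M_eye = 1 + D/f_e = 1 + 25/3 = 9.333.
Overall M = m_obj x M_eye = (-10.909)(9.333) = -101.82.
|M| = 101.82.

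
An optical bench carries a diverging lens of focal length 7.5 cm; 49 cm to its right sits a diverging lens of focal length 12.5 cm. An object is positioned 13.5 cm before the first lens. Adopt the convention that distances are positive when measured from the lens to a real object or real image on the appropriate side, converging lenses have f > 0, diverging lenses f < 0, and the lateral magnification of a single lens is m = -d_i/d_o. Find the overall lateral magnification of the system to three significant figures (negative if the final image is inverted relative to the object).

0.0673

First lens: d_i1 = 1/(1/(-7.5) - 1/13.5) = -4.821 cm.
m_1 = -(-4.821)/13.5 = 0.3571.
The intermediate image is virtual, 4.821 cm to the left of lens 1, so d_o2 = L - d_i1 = 49 - (-4.821) = 53.821 cm.
Second lens: d_i2 = 1/(1/(-12.5) - 1/(53.821)) = -10.144 cm.
m_2 = -(-10.144)/(53.821) = 0.1885.
The system's lateral magnification is m_1 m_2 = (0.3571)(0.1885) = 0.0673.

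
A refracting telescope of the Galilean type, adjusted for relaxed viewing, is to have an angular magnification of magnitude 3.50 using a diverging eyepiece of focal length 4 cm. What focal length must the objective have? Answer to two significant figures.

|M| = f_obj/|f_eye|, so f_obj = |M| x |f_eye| = 3.5 x 4 = 14.000 cm.

14 cm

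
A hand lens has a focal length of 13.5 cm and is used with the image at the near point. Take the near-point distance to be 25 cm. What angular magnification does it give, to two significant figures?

2.9

M = 1 + D/f = 1 + 25/13.5 = 2.852.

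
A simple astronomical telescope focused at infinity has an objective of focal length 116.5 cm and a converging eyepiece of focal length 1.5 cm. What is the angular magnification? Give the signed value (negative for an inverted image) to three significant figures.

M = -f_obj/f_eye = -116.5/(1.5) = -77.667.

-77.7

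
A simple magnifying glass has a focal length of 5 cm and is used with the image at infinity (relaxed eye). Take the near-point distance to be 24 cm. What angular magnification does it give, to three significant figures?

M = D/f = 24/5 = 4.800.

4.80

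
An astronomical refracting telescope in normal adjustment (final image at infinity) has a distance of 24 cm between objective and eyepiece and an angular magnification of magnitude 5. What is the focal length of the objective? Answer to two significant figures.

20 cm

In normal adjustment the tube length equals f_obj + f_eye and |M| = f_obj/f_eye.
So f_obj = 5 f_eye and 5 f_eye + f_eye = 24 cm, giving f_eye = 24/6 = 4.000 cm and f_obj = 20.000 cm.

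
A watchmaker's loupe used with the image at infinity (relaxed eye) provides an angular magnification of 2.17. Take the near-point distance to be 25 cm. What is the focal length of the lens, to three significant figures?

11.5 cm

For the image at infinity, M = D/f.
f = D/M = 25/2.17 = 11.521 cm.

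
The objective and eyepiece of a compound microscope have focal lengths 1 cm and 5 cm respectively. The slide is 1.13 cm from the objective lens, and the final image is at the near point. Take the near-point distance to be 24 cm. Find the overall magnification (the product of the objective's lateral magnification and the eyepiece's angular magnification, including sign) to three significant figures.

-44.6

Objective: 1/d_i = 1/f_obj - 1/d_o = 1/1 - 1/1.13 = 0.11504 cm^-1, so d_i = 8.692 cm.
m_obj = -d_i/d_o = -8.692/1.13 = -7.692.
Eyepiece angular magnification (image at near point): M_eye = 1 + D/f_e = 1 + 24/5 = 5.800.
Overall M = m_obj x M_eye = (-7.692)(5.800) = -44.62.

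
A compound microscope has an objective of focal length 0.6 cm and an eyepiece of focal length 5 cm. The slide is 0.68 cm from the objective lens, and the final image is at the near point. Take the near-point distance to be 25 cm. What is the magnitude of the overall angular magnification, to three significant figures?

Objective: 1/d_i = 1/f_obj - 1/d_o = 1/0.6 - 1/0.68 = 0.19608 cm^-1, so d_i = 5.100 cm.
m_obj = -d_i/d_o = -5.100/0.68 = -7.500.
Eyepiece angular magnification (image at near point): M_eye = 1 + D/f_e = 1 + 25/5 = 6.000.
Overall M = m_obj x M_eye = (-7.500)(6.000) = -45.00.
|M| = 45.00.

45.0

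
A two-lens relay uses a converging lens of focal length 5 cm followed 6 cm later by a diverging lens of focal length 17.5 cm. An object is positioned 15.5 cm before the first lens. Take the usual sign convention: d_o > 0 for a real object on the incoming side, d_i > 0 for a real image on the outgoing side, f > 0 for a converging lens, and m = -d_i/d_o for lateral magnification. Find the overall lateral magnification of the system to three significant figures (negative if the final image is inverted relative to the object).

First lens: d_i1 = 1/(1/5 - 1/15.5) = 7.381 cm.
m_1 = -(7.381)/15.5 = -0.4762.
Since 7.381 cm > 6 cm, the first image lies past the second lens and serves as a virtual object: d_o2 = L - d_i1 = -1.381 cm.
Second lens: d_i2 = 1/(1/(-17.5) - 1/(-1.381)) = 1.499 cm.
m_2 = -(1.499)/(-1.381) = 1.0857.
Total m = m_1 x m_2 = (-0.4762)(1.0857) = -0.5170.

-0.517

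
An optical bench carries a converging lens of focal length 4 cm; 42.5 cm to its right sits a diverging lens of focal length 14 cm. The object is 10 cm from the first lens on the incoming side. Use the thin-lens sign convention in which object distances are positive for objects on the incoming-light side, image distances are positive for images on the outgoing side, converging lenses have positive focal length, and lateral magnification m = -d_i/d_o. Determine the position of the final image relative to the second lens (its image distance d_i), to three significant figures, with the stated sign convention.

First lens: d_i1 = 1/(1/4 - 1/10) = 6.667 cm.
Object distance for lens 2: d_o2 = 42.5 - 6.667 = 35.833 cm.
Second lens: d_i2 = 1/(1/(-14) - 1/(35.833)) = -10.067 cm.

-10.1 cm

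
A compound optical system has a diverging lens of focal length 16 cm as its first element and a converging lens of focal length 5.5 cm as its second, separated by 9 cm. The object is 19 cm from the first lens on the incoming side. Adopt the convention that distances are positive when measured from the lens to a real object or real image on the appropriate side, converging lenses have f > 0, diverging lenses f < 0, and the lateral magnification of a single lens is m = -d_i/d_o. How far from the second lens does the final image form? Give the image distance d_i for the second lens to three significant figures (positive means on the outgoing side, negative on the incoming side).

7.98 cm

Applying the thin-lens equation to the first lens, 1/(-16) = 1/19 + 1/d_i1, which gives d_i1 = -8.686 cm.
The intermediate image is virtual, 8.686 cm to the left of lens 1, so d_o2 = L - d_i1 = 9 - (-8.686) = 17.686 cm.
Applying the thin-lens equation again with f_2 = 5.5 cm and d_o2 = 17.686 cm gives d_i2 = 7.982 cm.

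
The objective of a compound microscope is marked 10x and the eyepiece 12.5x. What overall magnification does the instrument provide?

The overall magnification of a compound microscope is the product of the objective and eyepiece magnifications:
M = M_obj x M_eye = 10 x 12.5 = 125.

125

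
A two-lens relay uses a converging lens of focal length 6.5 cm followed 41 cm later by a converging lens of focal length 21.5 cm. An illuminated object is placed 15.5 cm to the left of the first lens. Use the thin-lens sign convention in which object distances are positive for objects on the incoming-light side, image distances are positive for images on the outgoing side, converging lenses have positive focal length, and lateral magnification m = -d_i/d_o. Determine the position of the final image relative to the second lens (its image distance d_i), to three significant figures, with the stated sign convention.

Lens 1: 1/d_i1 = 1/f_1 - 1/d_o1 = 1/6.5 - 1/15.5 = 0.08933 cm^-1, so d_i1 = 11.194 cm.
Object distance for lens 2: d_o2 = 41 - 11.194 = 29.806 cm.
Lens 2: 1/d_i2 = 1/f_2 - 1/d_o2 = 1/21.5 - 1/(29.806) = 0.01296 cm^-1, so d_i2 = 77.156 cm.

77.2 cm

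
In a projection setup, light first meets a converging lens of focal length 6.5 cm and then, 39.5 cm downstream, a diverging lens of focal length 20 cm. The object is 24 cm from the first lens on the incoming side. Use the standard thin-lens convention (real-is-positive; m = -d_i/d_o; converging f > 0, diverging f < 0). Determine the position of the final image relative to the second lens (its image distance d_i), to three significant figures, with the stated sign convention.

-12.1 cm

First lens: d_i1 = 1/(1/6.5 - 1/24) = 8.914 cm.
That image sits 30.586 cm in front of the second lens, so d_o2 = 30.586 cm.
Second lens: d_i2 = 1/(1/(-20) - 1/(30.586)) = -12.093 cm.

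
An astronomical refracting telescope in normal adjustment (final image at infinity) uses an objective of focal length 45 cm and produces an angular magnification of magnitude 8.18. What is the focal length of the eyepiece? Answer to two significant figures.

|M| = f_obj/f_eye, so f_eye = f_obj/|M| = 45/8.18 = 5.501 cm.

5.5 cm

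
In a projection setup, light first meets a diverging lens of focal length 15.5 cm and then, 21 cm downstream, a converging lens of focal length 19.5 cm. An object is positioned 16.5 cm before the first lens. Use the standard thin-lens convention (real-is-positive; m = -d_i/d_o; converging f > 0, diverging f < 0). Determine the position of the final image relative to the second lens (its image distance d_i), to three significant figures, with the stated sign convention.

Applying the thin-lens equation to the first lens, 1/(-15.5) = 1/16.5 + 1/d_i1, which gives d_i1 = -7.992 cm.
With d_i1 < 0 the first image is virtual and lies on the object side; the object distance for lens 2 is d_o2 = 21 - (-7.992) = 28.992 cm.
Applying the thin-lens equation again with f_2 = 19.5 cm and d_o2 = 28.992 cm gives d_i2 = 59.559 cm.

59.6 cm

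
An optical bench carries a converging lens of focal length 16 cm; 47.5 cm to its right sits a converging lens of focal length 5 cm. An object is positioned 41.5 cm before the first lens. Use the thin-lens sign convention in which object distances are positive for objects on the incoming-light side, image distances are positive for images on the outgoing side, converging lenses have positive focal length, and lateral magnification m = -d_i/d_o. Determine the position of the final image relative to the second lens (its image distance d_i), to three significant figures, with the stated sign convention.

6.52 cm

Lens 1: 1/d_i1 = 1/f_1 - 1/d_o1 = 1/16 - 1/41.5 = 0.03840 cm^-1, so d_i1 = 26.039 cm.
The intermediate image is 26.039 cm to the right of lens 1, so d_o2 = L - d_i1 = 47.5 - 26.039 = 21.461 cm.
Lens 2: 1/d_i2 = 1/f_2 - 1/d_o2 = 1/5 - 1/(21.461) = 0.15340 cm^-1, so d_i2 = 6.519 cm.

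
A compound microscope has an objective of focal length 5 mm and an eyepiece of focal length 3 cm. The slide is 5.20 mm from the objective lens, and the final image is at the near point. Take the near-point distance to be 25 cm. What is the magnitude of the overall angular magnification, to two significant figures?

Convert to cm: f_obj = 5 mm = 0.5 cm; d_o = 5.20 mm = 0.52 cm.
Objective: 1/d_i = 1/f_obj - 1/d_o = 1/0.5 - 1/0.52 = 0.07692 cm^-1, so d_i = 13.000 cm.
m_obj = -d_i/d_o = -13.000/0.52 = -25.000.
Eyepiece angular magnification (image at near point): M_eye = 1 + D/f_e = 1 + 25/3 = 9.333.
Overall M = m_obj x M_eye = (-25.000)(9.333) = -233.33.
|M| = 233.33.

230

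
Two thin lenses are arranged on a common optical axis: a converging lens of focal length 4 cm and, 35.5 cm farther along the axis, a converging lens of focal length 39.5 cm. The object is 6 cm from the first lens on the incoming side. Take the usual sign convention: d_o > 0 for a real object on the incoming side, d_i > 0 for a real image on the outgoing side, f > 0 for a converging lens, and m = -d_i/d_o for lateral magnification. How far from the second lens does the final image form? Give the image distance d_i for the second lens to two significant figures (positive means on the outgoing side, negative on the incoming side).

Applying the thin-lens equation to the first lens, 1/4 = 1/6 + 1/d_i1, which gives d_i1 = 12.000 cm.
That image sits 23.500 cm in front of the second lens, so d_o2 = 23.500 cm.
Applying the thin-lens equation again with f_2 = 39.5 cm and d_o2 = 23.500 cm gives d_i2 = -58.016 cm.

-58 cm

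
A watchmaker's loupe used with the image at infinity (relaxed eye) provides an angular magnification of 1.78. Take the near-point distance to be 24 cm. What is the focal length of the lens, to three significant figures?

For the image at infinity, M = D/f.
f = D/M = 24/1.78 = 13.483 cm.

13.5 cm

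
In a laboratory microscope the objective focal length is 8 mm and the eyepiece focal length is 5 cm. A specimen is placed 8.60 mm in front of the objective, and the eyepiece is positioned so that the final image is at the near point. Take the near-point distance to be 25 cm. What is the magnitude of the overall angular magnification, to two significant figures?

Convert to cm: f_obj = 8 mm = 0.8 cm; d_o = 8.60 mm = 0.86 cm.
Objective: 1/d_i = 1/f_obj - 1/d_o = 1/0.8 - 1/0.86 = 0.08721 cm^-1, so d_i = 11.467 cm.
m_obj = -d_i/d_o = -11.467/0.86 = -13.333.
Eyepiece angular magnification (image at near point): M_eye = 1 + D/f_e = 1 + 25/5 = 6.000.
Overall M = m_obj x M_eye = (-13.333)(6.000) = -80.00.
|M| = 80.00.

80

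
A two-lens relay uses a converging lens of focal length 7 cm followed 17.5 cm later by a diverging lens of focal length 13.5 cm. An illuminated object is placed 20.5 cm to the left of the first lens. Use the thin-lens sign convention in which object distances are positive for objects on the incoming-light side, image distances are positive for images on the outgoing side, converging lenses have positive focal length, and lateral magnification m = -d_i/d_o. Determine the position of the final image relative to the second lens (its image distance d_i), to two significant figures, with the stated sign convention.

First lens: d_i1 = 1/(1/7 - 1/20.5) = 10.630 cm.
The intermediate image is 10.630 cm to the right of lens 1, so d_o2 = L - d_i1 = 17.5 - 10.630 = 6.870 cm.
Second lens: d_i2 = 1/(1/(-13.5) - 1/(6.870)) = -4.553 cm.

-4.6 cm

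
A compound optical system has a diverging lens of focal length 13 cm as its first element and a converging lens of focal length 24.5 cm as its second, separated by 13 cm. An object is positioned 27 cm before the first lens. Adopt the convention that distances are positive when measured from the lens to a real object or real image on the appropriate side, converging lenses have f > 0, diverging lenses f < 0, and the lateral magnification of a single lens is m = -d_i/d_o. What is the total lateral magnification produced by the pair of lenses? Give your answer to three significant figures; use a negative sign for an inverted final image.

First lens: d_i1 = 1/(1/(-13) - 1/27) = -8.775 cm.
m_1 = -(-8.775)/27 = 0.3250.
With d_i1 < 0 the first image is virtual and lies on the object side; the object distance for lens 2 is d_o2 = 13 - (-8.775) = 21.775 cm.
Second lens: d_i2 = 1/(1/24.5 - 1/(21.775)) = -195.775 cm.
m_2 = -(-195.775)/(21.775) = 8.9908.
Total m = m_1 x m_2 = (0.3250)(8.9908) = 2.9220.

2.92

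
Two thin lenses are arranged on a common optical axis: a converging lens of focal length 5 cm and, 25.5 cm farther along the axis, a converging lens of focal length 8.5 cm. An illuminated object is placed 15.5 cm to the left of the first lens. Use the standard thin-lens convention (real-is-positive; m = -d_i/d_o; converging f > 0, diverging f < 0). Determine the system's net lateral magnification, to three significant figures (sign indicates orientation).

First lens: d_i1 = 1/(1/5 - 1/15.5) = 7.381 cm.
m_1 = -(7.381)/15.5 = -0.4762.
The intermediate image is 7.381 cm to the right of lens 1, so d_o2 = L - d_i1 = 25.5 - 7.381 = 18.119 cm.
Second lens: d_i2 = 1/(1/8.5 - 1/(18.119)) = 16.011 cm.
m_2 = -(16.011)/(18.119) = -0.8837.
Total m = m_1 x m_2 = (-0.4762)(-0.8837) = 0.4208.

0.421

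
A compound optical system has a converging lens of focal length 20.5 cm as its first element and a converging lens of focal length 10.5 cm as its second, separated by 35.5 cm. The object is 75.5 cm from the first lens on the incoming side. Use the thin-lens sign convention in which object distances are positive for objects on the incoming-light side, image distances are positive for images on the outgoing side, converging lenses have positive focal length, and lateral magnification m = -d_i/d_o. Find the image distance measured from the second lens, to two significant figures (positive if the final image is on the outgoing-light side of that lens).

-25 cm

Lens 1: 1/d_i1 = 1/f_1 - 1/d_o1 = 1/20.5 - 1/75.5 = 0.03554 cm^-1, so d_i1 = 28.141 cm.
Object distance for lens 2: d_o2 = 35.5 - 28.141 = 7.359 cm.
Lens 2: 1/d_i2 = 1/f_2 - 1/d_o2 = 1/10.5 - 1/(7.359) = -0.04065 cm^-1, so d_i2 = -24.601 cm.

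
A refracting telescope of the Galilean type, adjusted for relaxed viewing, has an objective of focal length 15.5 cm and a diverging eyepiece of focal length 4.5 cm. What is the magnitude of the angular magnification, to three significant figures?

|M| = f_obj/|f_eye| = 15.5/4.5 = 3.444.

3.44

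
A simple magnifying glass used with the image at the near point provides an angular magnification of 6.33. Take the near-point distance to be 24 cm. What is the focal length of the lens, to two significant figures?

For the image at the near point, M = 1 + D/f.
f = D/(M - 1) = 24/(6.33 - 1) = 4.503 cm.

4.5 cm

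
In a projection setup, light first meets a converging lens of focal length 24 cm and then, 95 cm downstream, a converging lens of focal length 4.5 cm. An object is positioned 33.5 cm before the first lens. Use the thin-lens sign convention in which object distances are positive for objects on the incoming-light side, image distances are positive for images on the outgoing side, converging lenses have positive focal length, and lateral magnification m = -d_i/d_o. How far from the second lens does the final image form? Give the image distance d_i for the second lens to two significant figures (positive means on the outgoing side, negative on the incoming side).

Lens 1: 1/d_i1 = 1/f_1 - 1/d_o1 = 1/24 - 1/33.5 = 0.01182 cm^-1, so d_i1 = 84.632 cm.
Object distance for lens 2: d_o2 = 95 - 84.632 = 10.368 cm.
Lens 2: 1/d_i2 = 1/f_2 - 1/d_o2 = 1/4.5 - 1/(10.368) = 0.12578 cm^-1, so d_i2 = 7.951 cm.

8.0 cm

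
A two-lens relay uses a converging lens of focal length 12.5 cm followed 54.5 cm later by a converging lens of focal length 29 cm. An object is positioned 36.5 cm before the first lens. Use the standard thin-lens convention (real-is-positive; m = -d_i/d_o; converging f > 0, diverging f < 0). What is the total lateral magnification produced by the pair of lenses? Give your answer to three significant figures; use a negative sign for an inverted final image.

Applying the thin-lens equation to the first lens, 1/12.5 = 1/36.5 + 1/d_i1, which gives d_i1 = 19.010 cm.
Its lateral magnification is m_1 = -d_i1/d_o1 = -(19.010)/36.5 = -0.5208.
The intermediate image is 19.010 cm to the right of lens 1, so d_o2 = L - d_i1 = 54.5 - 19.010 = 35.490 cm.
Applying the thin-lens equation again with f_2 = 29 cm and d_o2 = 35.490 cm gives d_i2 = 158.592 cm.
m_2 = -(158.592)/(35.490) = -4.4687.
Overall magnification: m = m_1 m_2 = 2.3274.

2.33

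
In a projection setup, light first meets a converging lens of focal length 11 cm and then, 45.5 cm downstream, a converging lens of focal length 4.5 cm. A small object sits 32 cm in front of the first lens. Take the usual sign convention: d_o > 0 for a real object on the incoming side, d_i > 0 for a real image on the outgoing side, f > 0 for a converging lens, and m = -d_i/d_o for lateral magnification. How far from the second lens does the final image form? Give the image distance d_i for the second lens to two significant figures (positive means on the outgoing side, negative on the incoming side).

5.3 cm

First lens: d_i1 = 1/(1/11 - 1/32) = 16.762 cm.
That image sits 28.738 cm in front of the second lens, so d_o2 = 28.738 cm.
Second lens: d_i2 = 1/(1/4.5 - 1/(28.738)) = 5.335 cm.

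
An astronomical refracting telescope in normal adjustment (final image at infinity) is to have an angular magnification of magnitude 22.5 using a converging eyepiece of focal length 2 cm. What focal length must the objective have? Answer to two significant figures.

45 cm

|M| = f_obj/|f_eye|, so f_obj = |M| x |f_eye| = 22.5 x 2 = 45.000 cm.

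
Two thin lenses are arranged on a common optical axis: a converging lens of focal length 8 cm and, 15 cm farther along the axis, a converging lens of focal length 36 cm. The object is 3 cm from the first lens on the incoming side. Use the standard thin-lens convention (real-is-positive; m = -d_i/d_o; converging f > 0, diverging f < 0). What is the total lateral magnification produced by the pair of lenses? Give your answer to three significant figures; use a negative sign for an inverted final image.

3.56

Lens 1: 1/d_i1 = 1/f_1 - 1/d_o1 = 1/8 - 1/3 = -0.20833 cm^-1, so d_i1 = -4.800 cm.
m_1 = -(-4.800)/3 = 1.6000.
The intermediate image is virtual, 4.800 cm to the left of lens 1, so d_o2 = L - d_i1 = 15 - (-4.800) = 19.800 cm.
Lens 2: 1/d_i2 = 1/f_2 - 1/d_o2 = 1/36 - 1/(19.800) = -0.02273 cm^-1, so d_i2 = -44.000 cm.
m_2 = -(-44.000)/(19.800) = 2.2222.
The system's lateral magnification is m_1 m_2 = (1.6000)(2.2222) = 3.5556.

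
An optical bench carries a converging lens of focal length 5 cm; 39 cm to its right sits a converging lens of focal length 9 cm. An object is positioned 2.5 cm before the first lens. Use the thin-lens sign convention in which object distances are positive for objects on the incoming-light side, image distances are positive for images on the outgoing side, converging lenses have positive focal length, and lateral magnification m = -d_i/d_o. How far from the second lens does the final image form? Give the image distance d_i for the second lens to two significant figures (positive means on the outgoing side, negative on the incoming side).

Lens 1: 1/d_i1 = 1/f_1 - 1/d_o1 = 1/5 - 1/2.5 = -0.20000 cm^-1, so d_i1 = -5.000 cm.
The intermediate image is virtual, 5.000 cm to the left of lens 1, so d_o2 = L - d_i1 = 39 - (-5.000) = 44.000 cm.
Lens 2: 1/d_i2 = 1/f_2 - 1/d_o2 = 1/9 - 1/(44.000) = 0.08838 cm^-1, so d_i2 = 11.314 cm.

11 cm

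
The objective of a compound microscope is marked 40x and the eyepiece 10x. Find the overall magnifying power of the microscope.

400

The overall magnification of a compound microscope is the product of the objective and eyepiece magnifications:
M = M_obj x M_eye = 40 x 10 = 400.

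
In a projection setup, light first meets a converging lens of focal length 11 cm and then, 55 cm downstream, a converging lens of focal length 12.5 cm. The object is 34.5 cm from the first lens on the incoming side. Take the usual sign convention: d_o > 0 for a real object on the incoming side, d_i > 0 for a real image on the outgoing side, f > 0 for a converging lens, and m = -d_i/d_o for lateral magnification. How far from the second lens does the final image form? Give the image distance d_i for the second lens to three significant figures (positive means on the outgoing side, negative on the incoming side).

Lens 1: 1/d_i1 = 1/f_1 - 1/d_o1 = 1/11 - 1/34.5 = 0.06192 cm^-1, so d_i1 = 16.149 cm.
The intermediate image is 16.149 cm to the right of lens 1, so d_o2 = L - d_i1 = 55 - 16.149 = 38.851 cm.
Lens 2: 1/d_i2 = 1/f_2 - 1/d_o2 = 1/12.5 - 1/(38.851) = 0.05426 cm^-1, so d_i2 = 18.430 cm.

18.4 cm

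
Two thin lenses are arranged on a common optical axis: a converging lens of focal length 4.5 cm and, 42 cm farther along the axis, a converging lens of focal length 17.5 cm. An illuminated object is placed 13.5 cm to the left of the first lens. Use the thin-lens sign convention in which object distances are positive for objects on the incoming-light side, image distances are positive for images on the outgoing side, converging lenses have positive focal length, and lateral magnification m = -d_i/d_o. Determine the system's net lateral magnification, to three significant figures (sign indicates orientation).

0.493

Applying the thin-lens equation to the first lens, 1/4.5 = 1/13.5 + 1/d_i1, which gives d_i1 = 6.750 cm.
Its lateral magnification is m_1 = -d_i1/d_o1 = -(6.750)/13.5 = -0.5000.
That image sits 35.250 cm in front of the second lens, so d_o2 = 35.250 cm.
Applying the thin-lens equation again with f_2 = 17.5 cm and d_o2 = 35.250 cm gives d_i2 = 34.754 cm.
m_2 = -(34.754)/(35.250) = -0.9859.
Total m = m_1 x m_2 = (-0.5000)(-0.9859) = 0.4930.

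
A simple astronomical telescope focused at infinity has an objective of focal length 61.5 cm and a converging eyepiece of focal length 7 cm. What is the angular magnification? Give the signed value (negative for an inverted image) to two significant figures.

-8.8

M = -f_obj/f_eye = -61.5/(7) = -8.786.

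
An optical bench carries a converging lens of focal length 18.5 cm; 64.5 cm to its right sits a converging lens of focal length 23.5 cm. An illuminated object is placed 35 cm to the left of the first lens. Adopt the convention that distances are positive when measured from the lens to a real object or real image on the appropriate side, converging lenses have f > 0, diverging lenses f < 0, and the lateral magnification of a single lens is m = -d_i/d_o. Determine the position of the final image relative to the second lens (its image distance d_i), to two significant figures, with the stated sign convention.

340 cm

Lens 1: 1/d_i1 = 1/f_1 - 1/d_o1 = 1/18.5 - 1/35 = 0.02548 cm^-1, so d_i1 = 39.242 cm.
The intermediate image is 39.242 cm to the right of lens 1, so d_o2 = L - d_i1 = 64.5 - 39.242 = 25.258 cm.
Lens 2: 1/d_i2 = 1/f_2 - 1/d_o2 = 1/23.5 - 1/(25.258) = 0.00296 cm^-1, so d_i2 = 337.711 cm.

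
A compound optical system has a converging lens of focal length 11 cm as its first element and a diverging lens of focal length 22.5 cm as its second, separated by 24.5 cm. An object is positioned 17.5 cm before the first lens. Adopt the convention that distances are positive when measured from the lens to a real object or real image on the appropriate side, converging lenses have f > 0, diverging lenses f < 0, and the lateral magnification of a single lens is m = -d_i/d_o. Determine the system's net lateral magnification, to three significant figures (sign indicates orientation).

-2.19

First lens: d_i1 = 1/(1/11 - 1/17.5) = 29.615 cm.
m_1 = -(29.615)/17.5 = -1.6923.
This image would form 29.615 cm past lens 1, i.e. 5.115 cm beyond lens 2, so it is a virtual object for lens 2: d_o2 = 24.5 - 29.615 = -5.115 cm.
Second lens: d_i2 = 1/(1/(-22.5) - 1/(-5.115)) = 6.621 cm.
m_2 = -(6.621)/(-5.115) = 1.2942.
Total m = m_1 x m_2 = (-1.6923)(1.2942) = -2.1903.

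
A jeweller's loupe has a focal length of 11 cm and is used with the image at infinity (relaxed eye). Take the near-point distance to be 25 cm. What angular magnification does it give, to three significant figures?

M = D/f = 25/11 = 2.273.

2.27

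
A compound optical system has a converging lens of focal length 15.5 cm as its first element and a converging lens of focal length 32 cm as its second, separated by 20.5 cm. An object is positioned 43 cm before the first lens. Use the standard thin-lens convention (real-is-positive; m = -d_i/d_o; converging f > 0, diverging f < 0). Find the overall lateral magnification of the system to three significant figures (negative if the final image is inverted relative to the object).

First lens: d_i1 = 1/(1/15.5 - 1/43) = 24.236 cm.
m_1 = -(24.236)/43 = -0.5636.
This image would form 24.236 cm past lens 1, i.e. 3.736 cm beyond lens 2, so it is a virtual object for lens 2: d_o2 = 20.5 - 24.236 = -3.736 cm.
Second lens: d_i2 = 1/(1/32 - 1/(-3.736)) = 3.346 cm.
m_2 = -(3.346)/(-3.736) = 0.8954.
Total m = m_1 x m_2 = (-0.5636)(0.8954) = -0.5047.

-0.505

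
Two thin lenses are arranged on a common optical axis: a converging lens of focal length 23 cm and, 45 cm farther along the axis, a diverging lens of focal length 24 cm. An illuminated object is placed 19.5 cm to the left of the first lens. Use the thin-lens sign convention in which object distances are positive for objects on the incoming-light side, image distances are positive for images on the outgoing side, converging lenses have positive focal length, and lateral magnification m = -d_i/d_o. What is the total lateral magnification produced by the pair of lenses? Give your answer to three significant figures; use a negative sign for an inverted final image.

Applying the thin-lens equation to the first lens, 1/23 = 1/19.5 + 1/d_i1, which gives d_i1 = -128.143 cm.
Its lateral magnification is m_1 = -d_i1/d_o1 = -(-128.143)/19.5 = 6.5714.
With d_i1 < 0 the first image is virtual and lies on the object side; the object distance for lens 2 is d_o2 = 45 - (-128.143) = 173.143 cm.
Applying the thin-lens equation again with f_2 = -24 cm and d_o2 = 173.143 cm gives d_i2 = -21.078 cm.
m_2 = -(-21.078)/(173.143) = 0.1217.
The system's lateral magnification is m_1 m_2 = (6.5714)(0.1217) = 0.8000.

0.800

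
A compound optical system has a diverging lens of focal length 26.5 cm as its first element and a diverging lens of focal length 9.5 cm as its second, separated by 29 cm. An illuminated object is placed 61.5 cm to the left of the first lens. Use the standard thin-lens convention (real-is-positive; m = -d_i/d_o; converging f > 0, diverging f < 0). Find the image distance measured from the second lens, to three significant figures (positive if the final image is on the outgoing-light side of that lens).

Lens 1: 1/d_i1 = 1/f_1 - 1/d_o1 = 1/(-26.5) - 1/61.5 = -0.05400 cm^-1, so d_i1 = -18.520 cm.
The intermediate image is virtual, 18.520 cm to the left of lens 1, so d_o2 = L - d_i1 = 29 - (-18.520) = 47.520 cm.
Lens 2: 1/d_i2 = 1/f_2 - 1/d_o2 = 1/(-9.5) - 1/(47.520) = -0.12631 cm^-1, so d_i2 = -7.917 cm.

-7.92 cm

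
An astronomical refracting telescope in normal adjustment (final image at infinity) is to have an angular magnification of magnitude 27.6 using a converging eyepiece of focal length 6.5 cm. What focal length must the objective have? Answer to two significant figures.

180 cm

|M| = f_obj/|f_eye|, so f_obj = |M| x |f_eye| = 27.6 x 6.5 = 179.400 cm.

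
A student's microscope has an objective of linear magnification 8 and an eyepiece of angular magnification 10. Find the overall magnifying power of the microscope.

80

The overall magnification of a compound microscope is the product of the objective and eyepiece magnifications:
M = M_obj x M_eye = 8 x 10 = 80.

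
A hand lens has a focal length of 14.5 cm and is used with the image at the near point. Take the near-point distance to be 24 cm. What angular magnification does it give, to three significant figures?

2.66

M = 1 + D/f = 1 + 24/14.5 = 2.655.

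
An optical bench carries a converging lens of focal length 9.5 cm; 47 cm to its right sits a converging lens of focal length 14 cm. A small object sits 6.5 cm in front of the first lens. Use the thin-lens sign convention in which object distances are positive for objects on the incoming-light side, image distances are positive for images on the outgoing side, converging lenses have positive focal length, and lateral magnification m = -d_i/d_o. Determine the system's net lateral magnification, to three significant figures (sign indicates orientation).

First lens: d_i1 = 1/(1/9.5 - 1/6.5) = -20.583 cm.
m_1 = -(-20.583)/6.5 = 3.1667.
With d_i1 < 0 the first image is virtual and lies on the object side; the object distance for lens 2 is d_o2 = 47 - (-20.583) = 67.583 cm.
Second lens: d_i2 = 1/(1/14 - 1/(67.583)) = 17.658 cm.
m_2 = -(17.658)/(67.583) = -0.2613.
Overall magnification: m = m_1 m_2 = -0.8274.

-0.827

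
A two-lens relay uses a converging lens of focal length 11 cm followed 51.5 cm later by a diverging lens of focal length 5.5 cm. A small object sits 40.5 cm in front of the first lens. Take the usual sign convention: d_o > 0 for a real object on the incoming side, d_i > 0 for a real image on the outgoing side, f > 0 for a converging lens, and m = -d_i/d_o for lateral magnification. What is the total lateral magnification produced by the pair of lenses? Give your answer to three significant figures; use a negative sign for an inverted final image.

-0.0489

Applying the thin-lens equation to the first lens, 1/11 = 1/40.5 + 1/d_i1, which gives d_i1 = 15.102 cm.
Its lateral magnification is m_1 = -d_i1/d_o1 = -(15.102)/40.5 = -0.3729.
Object distance for lens 2: d_o2 = 51.5 - 15.102 = 36.398 cm.
Applying the thin-lens equation again with f_2 = -5.5 cm and d_o2 = 36.398 cm gives d_i2 = -4.778 cm.
m_2 = -(-4.778)/(36.398) = 0.1313.
Overall magnification: m = m_1 m_2 = -0.0489.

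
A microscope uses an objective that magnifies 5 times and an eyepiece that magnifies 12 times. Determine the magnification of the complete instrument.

The overall magnification of a compound microscope is the product of the objective and eyepiece magnifications:
M = M_obj x M_eye = 5 x 12 = 60.

60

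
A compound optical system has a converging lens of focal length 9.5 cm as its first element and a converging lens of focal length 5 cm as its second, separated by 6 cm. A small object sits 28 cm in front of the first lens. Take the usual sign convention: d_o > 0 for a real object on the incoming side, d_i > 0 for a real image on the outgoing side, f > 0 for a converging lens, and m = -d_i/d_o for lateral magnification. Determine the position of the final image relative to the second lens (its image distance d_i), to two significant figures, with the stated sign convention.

3.1 cm

Applying the thin-lens equation to the first lens, 1/9.5 = 1/28 + 1/d_i1, which gives d_i1 = 14.378 cm.
This image would form 14.378 cm past lens 1, i.e. 8.378 cm beyond lens 2, so it is a virtual object for lens 2: d_o2 = 6 - 14.378 = -8.378 cm.
Applying the thin-lens equation again with f_2 = 5 cm and d_o2 = -8.378 cm gives d_i2 = 3.131 cm.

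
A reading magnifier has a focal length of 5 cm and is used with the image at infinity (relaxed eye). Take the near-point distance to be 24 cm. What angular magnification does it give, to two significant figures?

4.8

M = D/f = 24/5 = 4.800.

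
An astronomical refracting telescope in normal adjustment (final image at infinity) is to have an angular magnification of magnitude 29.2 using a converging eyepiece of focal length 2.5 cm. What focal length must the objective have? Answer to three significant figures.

|M| = f_obj/|f_eye|, so f_obj = |M| x |f_eye| = 29.2 x 2.5 = 73.000 cm.

73.0 cm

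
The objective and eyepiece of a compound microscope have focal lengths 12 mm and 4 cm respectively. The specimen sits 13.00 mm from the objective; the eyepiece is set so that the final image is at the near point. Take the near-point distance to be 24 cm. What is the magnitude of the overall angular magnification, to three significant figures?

Convert to cm: f_obj = 12 mm = 1.2 cm; d_o = 13.00 mm = 1.30 cm.
Objective: 1/d_i = 1/f_obj - 1/d_o = 1/1.2 - 1/1.30 = 0.06410 cm^-1, so d_i = 15.600 cm.
m_obj = -d_i/d_o = -15.600/1.30 = -12.000.
Eyepiece angular magnification (image at near point): M_eye = 1 + D/f_e = 1 + 24/4 = 7.000.
Overall M = m_obj x M_eye = (-12.000)(7.000) = -84.00.
|M| = 84.00.

84.0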